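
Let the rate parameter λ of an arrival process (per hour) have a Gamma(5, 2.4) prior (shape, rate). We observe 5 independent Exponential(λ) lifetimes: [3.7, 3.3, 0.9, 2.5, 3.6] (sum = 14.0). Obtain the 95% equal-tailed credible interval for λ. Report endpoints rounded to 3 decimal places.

Posterior: Gamma(5+5, 2.4+14.0) = Gamma(10, 16.4) (shape, rate).
Equal-tailed 95% interval: Gamma(10, 16.4) quantiles at 0.025 and 0.975.
Posterior mean ≈ 0.610, SD ≈ 0.193; a Normal approximation gives roughly [0.232, 0.988].
Exact: lower = 0.292; upper = 1.042.

[0.292, 1.042]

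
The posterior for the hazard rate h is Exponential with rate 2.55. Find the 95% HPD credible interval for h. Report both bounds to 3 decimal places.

The exponential density is strictly decreasing on [0, ∞), so the HPD interval is anchored at 0: [0, q] with P(h ≤ q) = 0.95.
q = −ln(1 − 0.95) / 2.55 = 2.9957 / 2.55 = 1.175.

[0.000, 1.175]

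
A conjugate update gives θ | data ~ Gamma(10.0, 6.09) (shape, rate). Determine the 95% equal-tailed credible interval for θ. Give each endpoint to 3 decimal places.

Posterior: Gamma(shape 10.0, rate 6.09).
Equal-tailed 95% interval: Gamma(10.0, 6.09) quantiles at 0.025 and 0.975.
Posterior mean ≈ 1.642, SD ≈ 0.519; a Normal approximation gives roughly [0.624, 2.660].
Exact: lower = 0.787; upper = 2.805.

[0.787, 2.805]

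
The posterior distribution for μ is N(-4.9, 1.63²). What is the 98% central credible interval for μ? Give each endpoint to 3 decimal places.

The posterior is symmetric, so the 98% equal-tailed interval is μ = -4.9 ± z·1.63 with z = 2.326.
Half-width: 2.326 × 1.63 = 3.792.
-4.9 − 3.792 = -8.692; -4.9 + 3.792 = -1.108.

[-8.692, -1.108]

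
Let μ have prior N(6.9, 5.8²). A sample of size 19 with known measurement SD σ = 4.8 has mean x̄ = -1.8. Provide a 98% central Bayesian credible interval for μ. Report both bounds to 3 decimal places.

[-4.014, 1.020]

Posterior precision = 1/5.8² + 19/4.8² = 0.0297 + 0.8247 = 0.8544, so posterior SD = 1.0819.
Posterior mean = (6.9/5.8² + 19·-1.8/4.8²) / 0.8544 = -1.4973.
Interval: -1.4973 ± 2.326 × 1.0819 → [-4.014, 1.020].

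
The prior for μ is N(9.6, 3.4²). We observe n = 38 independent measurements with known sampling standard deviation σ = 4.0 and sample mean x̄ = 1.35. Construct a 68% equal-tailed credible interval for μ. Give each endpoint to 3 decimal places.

Posterior precision = 1/3.4² + 38/4.0² = 0.0865 + 2.3750 = 2.4615, so posterior SD = 0.6374.
Posterior mean = (9.6/3.4² + 38·1.35/4.0²) / 2.4615 = 1.6399.
Interval: 1.6399 ± 0.994 × 0.6374 → [1.006, 2.274].

[1.006, 2.274]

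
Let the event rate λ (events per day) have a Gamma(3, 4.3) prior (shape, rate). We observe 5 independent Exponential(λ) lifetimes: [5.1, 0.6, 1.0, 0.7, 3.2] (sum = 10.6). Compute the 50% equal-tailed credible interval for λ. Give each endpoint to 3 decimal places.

[0.400, 0.650]

Posterior: Gamma(3+5, 4.3+10.6) = Gamma(8, 14.9) (shape, rate).
Equal-tailed 50% interval: Gamma(8, 14.9) quantiles at 0.25 and 0.75.
Posterior mean ≈ 0.537, SD ≈ 0.190; a Normal approximation gives roughly [0.409, 0.665].
Exact: lower = 0.400; upper = 0.650.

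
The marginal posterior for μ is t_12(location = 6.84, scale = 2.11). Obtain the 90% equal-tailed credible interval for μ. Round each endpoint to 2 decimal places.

The t_12 distribution is symmetric; the 90% interval is 6.84 ± t·2.11 with t_{0.95,12} = 1.782.
Half-width: 1.782 × 2.11 = 3.76.
6.84 − 3.76 = 3.08; 6.84 + 3.76 = 10.60.

[3.08, 10.60]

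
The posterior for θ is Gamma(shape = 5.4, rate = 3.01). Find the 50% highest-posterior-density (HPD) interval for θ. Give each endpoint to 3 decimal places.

[1.034, 1.994]

The posterior is unimodal and skewed, so the HPD interval has equal density at both endpoints and is the shortest 50% interval.
Solving f(1.034) = f(1.994) with F(1.994) − F(1.034) = 0.50 gives [1.034, 1.994].
For comparison, the equal-tailed interval is [1.232, 2.238]; the HPD is narrower and shifted toward the mode.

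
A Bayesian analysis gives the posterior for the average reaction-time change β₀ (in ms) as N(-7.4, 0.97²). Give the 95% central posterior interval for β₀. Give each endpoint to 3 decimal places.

The posterior is symmetric, so the 95% equal-tailed interval is β₀ = -7.4 ± z·0.97 with z = 1.960.
Half-width: 1.960 × 0.97 = 1.901.
-7.4 − 1.901 = -9.301; -7.4 + 1.901 = -5.499.

[-9.301, -5.499]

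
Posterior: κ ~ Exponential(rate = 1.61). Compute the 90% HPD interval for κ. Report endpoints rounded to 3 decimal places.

The exponential density is strictly decreasing on [0, ∞), so the HPD interval is anchored at 0: [0, q] with P(κ ≤ q) = 0.90.
q = −ln(1 − 0.90) / 1.61 = 2.3026 / 1.61 = 1.430.

[0.000, 1.430]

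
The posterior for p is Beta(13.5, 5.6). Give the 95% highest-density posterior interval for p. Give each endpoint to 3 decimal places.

The posterior is unimodal and skewed, so the HPD interval has equal density at both endpoints and is the shortest 95% interval.
Solving f(0.507) = f(0.895) with F(0.895) − F(0.507) = 0.95 gives [0.507, 0.895].
For comparison, the equal-tailed interval is [0.490, 0.882]; the HPD is narrower and shifted toward the mode.

[0.507, 0.895]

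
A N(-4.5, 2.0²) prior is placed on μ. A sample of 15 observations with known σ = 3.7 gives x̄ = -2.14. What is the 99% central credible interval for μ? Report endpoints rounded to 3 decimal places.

[-4.799, -0.358]

Posterior precision = 1/2.0² + 15/3.7² = 0.2500 + 1.0957 = 1.3457, so posterior SD = 0.8620.
Posterior mean = (-4.5/2.0² + 15·-2.14/3.7²) / 1.3457 = -2.5784.
Interval: -2.5784 ± 2.576 × 0.8620 → [-4.799, -0.358].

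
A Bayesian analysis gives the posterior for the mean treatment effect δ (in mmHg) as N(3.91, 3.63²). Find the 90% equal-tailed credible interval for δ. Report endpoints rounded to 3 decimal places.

The posterior is symmetric, so the 90% equal-tailed interval is δ = 3.91 ± z·3.63 with z = 1.645.
Half-width: 1.645 × 3.63 = 5.971.
3.91 − 5.971 = -2.061; 3.91 + 5.971 = 9.881.

[-2.061, 9.881]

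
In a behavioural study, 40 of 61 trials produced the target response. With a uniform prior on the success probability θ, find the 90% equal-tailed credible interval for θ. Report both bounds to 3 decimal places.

[0.550, 0.746]

Posterior: Beta(1+40, 1+21) = Beta(41, 22).
Equal-tailed 90% interval: the 0.05 and 0.95 quantiles of Beta(41, 22).
Posterior mean ≈ 0.651, SD ≈ 0.060; a Normal approximation gives roughly [0.553, 0.749].
Exact: F⁻¹(0.05) = 0.550; F⁻¹(0.95) = 0.746.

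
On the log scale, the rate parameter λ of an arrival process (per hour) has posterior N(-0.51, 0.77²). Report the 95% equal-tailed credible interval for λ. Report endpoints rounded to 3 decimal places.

[0.133, 2.716]

On the log scale the 95% interval is -0.51 ± 1.960 × 0.77 = [-2.0192, 0.9992].
Exponentiate: [e^-2.0192, e^0.9992] = [0.133, 2.716].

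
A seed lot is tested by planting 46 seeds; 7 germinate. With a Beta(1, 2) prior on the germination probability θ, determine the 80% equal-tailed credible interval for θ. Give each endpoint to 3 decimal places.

Posterior: Beta(1+7, 2+39) = Beta(8, 41).
Equal-tailed 80% interval: the 0.1 and 0.9 quantiles of Beta(8, 41).
Posterior mean ≈ 0.163, SD ≈ 0.052; a Normal approximation gives roughly [0.096, 0.230].
Exact: F⁻¹(0.1) = 0.100; F⁻¹(0.9) = 0.233.

[0.100, 0.233]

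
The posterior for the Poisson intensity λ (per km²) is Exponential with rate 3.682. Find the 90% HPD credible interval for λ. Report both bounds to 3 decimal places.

[0.000, 0.625]

The exponential density is strictly decreasing on [0, ∞), so the HPD interval is anchored at 0: [0, q] with P(λ ≤ q) = 0.90.
q = −ln(1 − 0.90) / 3.682 = 2.3026 / 3.682 = 0.625.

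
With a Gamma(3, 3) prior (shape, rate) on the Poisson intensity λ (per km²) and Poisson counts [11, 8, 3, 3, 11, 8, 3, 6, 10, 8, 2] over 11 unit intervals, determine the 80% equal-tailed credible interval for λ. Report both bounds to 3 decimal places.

[4.647, 6.240]

Posterior: Gamma(3+73, 3+11) = Gamma(76, 14) (shape, rate).
Equal-tailed 80% interval: Gamma(76, 14) quantiles at 0.1 and 0.9.
Posterior mean ≈ 5.429, SD ≈ 0.623; a Normal approximation gives roughly [4.631, 6.227].
Exact: lower = 4.647; upper = 6.240.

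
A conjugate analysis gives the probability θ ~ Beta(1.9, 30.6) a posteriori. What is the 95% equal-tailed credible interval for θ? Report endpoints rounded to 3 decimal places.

[0.007, 0.160]

Posterior: Beta(1.9, 30.6).
Equal-tailed 95% interval: the 0.025 and 0.975 quantiles of Beta(1.9, 30.6).
Posterior mean ≈ 0.058, SD ≈ 0.041; a Normal approximation gives roughly [-0.021, 0.138].
Exact: F⁻¹(0.025) = 0.007; F⁻¹(0.975) = 0.160.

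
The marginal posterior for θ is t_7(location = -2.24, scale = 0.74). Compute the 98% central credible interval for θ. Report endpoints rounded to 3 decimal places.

The t_7 distribution is symmetric; the 98% interval is -2.24 ± t·0.74 with t_{0.99,7} = 2.998.
Half-width: 2.998 × 0.74 = 2.218.
-2.24 − 2.218 = -4.458; -2.24 + 2.218 = -0.022.

[-4.458, -0.022]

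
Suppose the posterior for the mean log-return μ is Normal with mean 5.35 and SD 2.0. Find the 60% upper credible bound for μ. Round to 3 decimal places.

5.857

Need U with P(μ ≤ U) = 0.60: U = 5.35 + z_{0.4}·2.0.
z = 0.253; U = 5.35 + 0.253 × 2.0 = 5.857.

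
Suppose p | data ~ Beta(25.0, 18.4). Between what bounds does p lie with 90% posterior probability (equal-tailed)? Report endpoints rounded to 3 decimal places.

[0.452, 0.696]

Posterior: Beta(25.0, 18.4).
Equal-tailed 90% interval: the 0.05 and 0.95 quantiles of Beta(25.0, 18.4).
Posterior mean ≈ 0.576, SD ≈ 0.074; a Normal approximation gives roughly [0.454, 0.698].
Exact: F⁻¹(0.05) = 0.452; F⁻¹(0.95) = 0.696.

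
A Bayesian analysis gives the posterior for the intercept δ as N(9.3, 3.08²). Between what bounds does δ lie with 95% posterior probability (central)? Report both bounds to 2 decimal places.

The posterior is symmetric, so the 95% equal-tailed interval is δ = 9.3 ± z·3.08 with z = 1.960.
Half-width: 1.960 × 3.08 = 6.04.
9.3 − 6.04 = 3.26; 9.3 + 6.04 = 15.34.

[3.26, 15.34]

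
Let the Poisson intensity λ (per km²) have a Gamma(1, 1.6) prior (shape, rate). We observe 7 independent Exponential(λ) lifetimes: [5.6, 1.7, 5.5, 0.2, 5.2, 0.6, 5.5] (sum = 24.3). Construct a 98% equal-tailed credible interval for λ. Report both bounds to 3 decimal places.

[0.112, 0.618]

Posterior: Gamma(1+7, 1.6+24.3) = Gamma(8, 25.9) (shape, rate).
Equal-tailed 98% interval: Gamma(8, 25.9) quantiles at 0.01 and 0.99.
Posterior mean ≈ 0.309, SD ≈ 0.109; a Normal approximation gives roughly [0.055, 0.563].
Exact: lower = 0.112; upper = 0.618.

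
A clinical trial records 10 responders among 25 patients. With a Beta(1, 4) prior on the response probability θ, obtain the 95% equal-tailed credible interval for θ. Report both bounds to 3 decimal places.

[0.207, 0.543]

Posterior: Beta(1+10, 4+15) = Beta(11, 19).
Equal-tailed 95% interval: the 0.025 and 0.975 quantiles of Beta(11, 19).
Posterior mean ≈ 0.367, SD ≈ 0.087; a Normal approximation gives roughly [0.197, 0.536].
Exact: F⁻¹(0.025) = 0.207; F⁻¹(0.975) = 0.543.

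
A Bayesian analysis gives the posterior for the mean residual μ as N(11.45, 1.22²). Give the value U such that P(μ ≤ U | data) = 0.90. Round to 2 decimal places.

13.01

Need U with P(μ ≤ U) = 0.90: U = 11.45 + z_{0.1}·1.22.
z = 1.282; U = 11.45 + 1.282 × 1.22 = 13.01.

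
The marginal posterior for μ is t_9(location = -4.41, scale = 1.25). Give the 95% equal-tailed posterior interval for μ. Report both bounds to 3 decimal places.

[-7.238, -1.582]

The t_9 distribution is symmetric; the 95% interval is -4.41 ± t·1.25 with t_{0.975,9} = 2.262.
Half-width: 2.262 × 1.25 = 2.828.
-4.41 − 2.828 = -7.238; -4.41 + 2.828 = -1.582.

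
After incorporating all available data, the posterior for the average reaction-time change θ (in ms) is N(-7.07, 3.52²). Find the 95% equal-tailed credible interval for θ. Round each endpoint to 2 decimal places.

The posterior is symmetric, so the 95% equal-tailed interval is θ = -7.07 ± z·3.52 with z = 1.960.
Half-width: 1.960 × 3.52 = 6.90.
-7.07 − 6.90 = -13.97; -7.07 + 6.90 = -0.17.

[-13.97, -0.17]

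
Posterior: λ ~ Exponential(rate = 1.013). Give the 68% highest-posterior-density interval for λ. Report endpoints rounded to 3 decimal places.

The exponential density is strictly decreasing on [0, ∞), so the HPD interval is anchored at 0: [0, q] with P(λ ≤ q) = 0.68.
q = −ln(1 − 0.68) / 1.013 = 1.1394 / 1.013 = 1.125.

[0.000, 1.125]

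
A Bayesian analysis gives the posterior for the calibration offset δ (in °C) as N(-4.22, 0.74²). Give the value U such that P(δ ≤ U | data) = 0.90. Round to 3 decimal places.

-3.272

Need U with P(δ ≤ U) = 0.90: U = -4.22 + z_{0.1}·0.74.
z = 1.282; U = -4.22 + 1.282 × 0.74 = -3.272.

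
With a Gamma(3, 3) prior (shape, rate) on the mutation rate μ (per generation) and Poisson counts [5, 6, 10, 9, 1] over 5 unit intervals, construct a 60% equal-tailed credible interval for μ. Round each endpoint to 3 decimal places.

[3.628, 4.848]

Posterior: Gamma(3+31, 3+5) = Gamma(34, 8) (shape, rate).
Equal-tailed 60% interval: Gamma(34, 8) quantiles at 0.2 and 0.8.
Posterior mean ≈ 4.250, SD ≈ 0.729; a Normal approximation gives roughly [3.637, 4.863].
Exact: lower = 3.628; upper = 4.848.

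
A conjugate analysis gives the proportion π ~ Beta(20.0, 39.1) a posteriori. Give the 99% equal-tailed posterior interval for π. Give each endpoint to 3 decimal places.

Posterior: Beta(20.0, 39.1).
Equal-tailed 99% interval: the 0.005 and 0.995 quantiles of Beta(20.0, 39.1).
Posterior mean ≈ 0.338, SD ≈ 0.061; a Normal approximation gives roughly [0.181, 0.496].
Exact: F⁻¹(0.005) = 0.194; F⁻¹(0.995) = 0.503.

[0.194, 0.503]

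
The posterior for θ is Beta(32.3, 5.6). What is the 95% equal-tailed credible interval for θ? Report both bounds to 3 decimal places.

[0.725, 0.945]

Posterior: Beta(32.3, 5.6).
Equal-tailed 95% interval: the 0.025 and 0.975 quantiles of Beta(32.3, 5.6).
Posterior mean ≈ 0.852, SD ≈ 0.057; a Normal approximation gives roughly [0.741, 0.964].
Exact: F⁻¹(0.025) = 0.725; F⁻¹(0.975) = 0.945.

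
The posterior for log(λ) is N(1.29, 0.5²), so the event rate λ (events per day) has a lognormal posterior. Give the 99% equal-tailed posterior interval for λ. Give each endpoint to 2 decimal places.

On the log scale the 99% interval is 1.29 ± 2.576 × 0.5 = [0.0021, 2.5779].
Exponentiate: [e^0.0021, e^2.5779] = [1.00, 13.17].

[1.00, 13.17]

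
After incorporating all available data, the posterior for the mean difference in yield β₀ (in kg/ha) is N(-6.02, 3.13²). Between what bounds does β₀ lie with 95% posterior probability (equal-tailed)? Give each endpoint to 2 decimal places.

[-12.15, 0.11]

The posterior is symmetric, so the 95% equal-tailed interval is β₀ = -6.02 ± z·3.13 with z = 1.960.
Half-width: 1.960 × 3.13 = 6.13.
-6.02 − 6.13 = -12.15; -6.02 + 6.13 = 0.11.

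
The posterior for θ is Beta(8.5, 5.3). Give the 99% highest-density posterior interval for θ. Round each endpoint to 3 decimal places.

The posterior is unimodal and skewed, so the HPD interval has equal density at both endpoints and is the shortest 99% interval.
Solving f(0.293) = f(0.900) with F(0.900) − F(0.293) = 0.99 gives [0.293, 0.900].
For comparison, the equal-tailed interval is [0.282, 0.891]; the HPD is narrower and shifted toward the mode.

[0.293, 0.900]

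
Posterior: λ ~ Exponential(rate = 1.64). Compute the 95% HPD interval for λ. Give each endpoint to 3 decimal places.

[0.000, 1.827]

The exponential density is strictly decreasing on [0, ∞), so the HPD interval is anchored at 0: [0, q] with P(λ ≤ q) = 0.95.
q = −ln(1 − 0.95) / 1.64 = 2.9957 / 1.64 = 1.827.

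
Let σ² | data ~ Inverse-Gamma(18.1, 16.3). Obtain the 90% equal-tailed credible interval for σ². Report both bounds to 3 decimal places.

[0.636, 1.391]

Inverse-Gamma(18.1, 16.3) quantiles: F⁻¹(0.05) and F⁻¹(0.95).
Equivalently, 1/σ² ~ Gamma(18.1, rate = 16.3); invert its 0.95 and 0.05 quantiles.
Posterior mean ≈ 0.953, SD ≈ 0.238; a Normal approximation gives roughly [0.562, 1.344].
Exact: lower = 0.636; upper = 1.391.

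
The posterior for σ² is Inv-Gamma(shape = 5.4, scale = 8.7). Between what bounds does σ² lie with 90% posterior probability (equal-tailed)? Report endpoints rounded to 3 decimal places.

[0.897, 3.913]

Inverse-Gamma(5.4, 8.7) quantiles: F⁻¹(0.05) and F⁻¹(0.95).
Equivalently, 1/σ² ~ Gamma(5.4, rate = 8.7); invert its 0.95 and 0.05 quantiles.
Posterior mean ≈ 1.977, SD ≈ 1.072; a Normal approximation gives roughly [0.213, 3.741].
Exact: lower = 0.897; upper = 3.913.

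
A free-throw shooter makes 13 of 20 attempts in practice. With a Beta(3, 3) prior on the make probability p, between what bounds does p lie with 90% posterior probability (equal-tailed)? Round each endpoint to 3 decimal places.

Posterior: Beta(3+13, 3+7) = Beta(16, 10).
Equal-tailed 90% interval: the 0.05 and 0.95 quantiles of Beta(16, 10).
Posterior mean ≈ 0.615, SD ≈ 0.094; a Normal approximation gives roughly [0.461, 0.769].
Exact: F⁻¹(0.05) = 0.456; F⁻¹(0.95) = 0.764.

[0.456, 0.764]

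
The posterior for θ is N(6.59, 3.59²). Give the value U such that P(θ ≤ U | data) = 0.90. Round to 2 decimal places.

Need U with P(θ ≤ U) = 0.90: U = 6.59 + z_{0.1}·3.59.
z = 1.282; U = 6.59 + 1.282 × 3.59 = 11.19.

11.19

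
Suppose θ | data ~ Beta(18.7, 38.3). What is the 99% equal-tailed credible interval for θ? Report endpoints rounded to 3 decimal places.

Posterior: Beta(18.7, 38.3).
Equal-tailed 99% interval: the 0.005 and 0.995 quantiles of Beta(18.7, 38.3).
Posterior mean ≈ 0.328, SD ≈ 0.062; a Normal approximation gives roughly [0.169, 0.487].
Exact: F⁻¹(0.005) = 0.183; F⁻¹(0.995) = 0.495.

[0.183, 0.495]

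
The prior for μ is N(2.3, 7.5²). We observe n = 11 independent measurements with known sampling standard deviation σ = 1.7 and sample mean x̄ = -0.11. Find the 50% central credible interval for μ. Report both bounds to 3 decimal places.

[-0.444, 0.246]

Posterior precision = 1/7.5² + 11/1.7² = 0.0178 + 3.8062 = 3.8240, so posterior SD = 0.5114.
Posterior mean = (2.3/7.5² + 11·-0.11/1.7²) / 3.8240 = -0.0988.
Interval: -0.0988 ± 0.674 × 0.5114 → [-0.444, 0.246].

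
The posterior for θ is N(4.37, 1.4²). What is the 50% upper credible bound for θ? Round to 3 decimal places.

Need U with P(θ ≤ U) = 0.50: U = 4.37 + z_{0.5}·1.4.
z = 0.000; U = 4.37 + 0.000 × 1.4 = 4.370.

4.370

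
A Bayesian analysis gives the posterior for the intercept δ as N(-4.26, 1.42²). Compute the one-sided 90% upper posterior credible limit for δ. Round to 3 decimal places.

Need U with P(δ ≤ U) = 0.90: U = -4.26 + z_{0.1}·1.42.
z = 1.282; U = -4.26 + 1.282 × 1.42 = -2.440.

-2.440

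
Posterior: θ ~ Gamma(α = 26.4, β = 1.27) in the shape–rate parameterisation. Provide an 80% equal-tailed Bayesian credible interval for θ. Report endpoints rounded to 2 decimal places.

[15.80, 26.11]

Posterior: Gamma(shape 26.4, rate 1.27).
Equal-tailed 80% interval: Gamma(26.4, 1.27) quantiles at 0.1 and 0.9.
Posterior mean ≈ 20.79, SD ≈ 4.05; a Normal approximation gives roughly [15.60, 25.97].
Exact: lower = 15.80; upper = 26.11.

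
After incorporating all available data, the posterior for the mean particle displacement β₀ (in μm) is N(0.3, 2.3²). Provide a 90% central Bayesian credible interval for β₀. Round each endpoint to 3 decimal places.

The posterior is symmetric, so the 90% equal-tailed interval is β₀ = 0.3 ± z·2.3 with z = 1.645.
Half-width: 1.645 × 2.3 = 3.783.
0.3 − 3.783 = -3.483; 0.3 + 3.783 = 4.083.

[-3.483, 4.083]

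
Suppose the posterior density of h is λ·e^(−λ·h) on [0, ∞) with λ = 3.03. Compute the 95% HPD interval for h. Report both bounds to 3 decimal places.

[0.000, 0.989]

The exponential density is strictly decreasing on [0, ∞), so the HPD interval is anchored at 0: [0, q] with P(h ≤ q) = 0.95.
q = −ln(1 − 0.95) / 3.03 = 2.9957 / 3.03 = 0.989.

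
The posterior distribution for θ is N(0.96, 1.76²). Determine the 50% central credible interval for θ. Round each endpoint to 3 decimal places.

The posterior is symmetric, so the 50% equal-tailed interval is θ = 0.96 ± z·1.76 with z = 0.674.
Half-width: 0.674 × 1.76 = 1.187.
0.96 − 1.187 = -0.227; 0.96 + 1.187 = 2.147.

[-0.227, 2.147]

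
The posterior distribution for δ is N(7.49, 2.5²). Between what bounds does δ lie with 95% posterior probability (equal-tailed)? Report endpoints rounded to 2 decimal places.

[2.59, 12.39]

The posterior is symmetric, so the 95% equal-tailed interval is δ = 7.49 ± z·2.5 with z = 1.960.
Half-width: 1.960 × 2.5 = 4.90.
7.49 − 4.90 = 2.59; 7.49 + 4.90 = 12.39.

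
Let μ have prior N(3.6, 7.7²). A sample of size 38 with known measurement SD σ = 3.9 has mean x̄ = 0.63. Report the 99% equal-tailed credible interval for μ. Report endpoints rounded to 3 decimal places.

[-0.974, 2.274]

Posterior precision = 1/7.7² + 38/3.9² = 0.0169 + 2.4984 = 2.5152, so posterior SD = 0.6305.
Posterior mean = (3.6/7.7² + 38·0.63/3.9²) / 2.5152 = 0.6499.
Interval: 0.6499 ± 2.576 × 0.6305 → [-0.974, 2.274].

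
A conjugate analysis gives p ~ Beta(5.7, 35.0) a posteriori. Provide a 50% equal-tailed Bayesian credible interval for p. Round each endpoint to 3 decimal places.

[0.101, 0.173]

Posterior: Beta(5.7, 35.0).
Equal-tailed 50% interval: the 0.25 and 0.75 quantiles of Beta(5.7, 35.0).
Posterior mean ≈ 0.140, SD ≈ 0.054; a Normal approximation gives roughly [0.104, 0.176].
Exact: F⁻¹(0.25) = 0.101; F⁻¹(0.75) = 0.173.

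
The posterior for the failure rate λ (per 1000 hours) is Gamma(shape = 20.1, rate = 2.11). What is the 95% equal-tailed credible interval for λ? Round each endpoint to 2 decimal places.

[5.83, 14.12]

Posterior: Gamma(shape 20.1, rate 2.11).
Equal-tailed 95% interval: Gamma(20.1, 2.11) quantiles at 0.025 and 0.975.
Posterior mean ≈ 9.53, SD ≈ 2.12; a Normal approximation gives roughly [5.36, 13.69].
Exact: lower = 5.83; upper = 14.12.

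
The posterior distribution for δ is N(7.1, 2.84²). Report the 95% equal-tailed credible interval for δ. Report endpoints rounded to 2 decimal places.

[1.53, 12.67]

The posterior is symmetric, so the 95% equal-tailed interval is δ = 7.1 ± z·2.84 with z = 1.960.
Half-width: 1.960 × 2.84 = 5.57.
7.1 − 5.57 = 1.53; 7.1 + 5.57 = 12.67.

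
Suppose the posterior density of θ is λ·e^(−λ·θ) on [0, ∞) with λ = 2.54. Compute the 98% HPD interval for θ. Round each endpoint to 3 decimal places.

[0.000, 1.540]

The exponential density is strictly decreasing on [0, ∞), so the HPD interval is anchored at 0: [0, q] with P(θ ≤ q) = 0.98.
q = −ln(1 − 0.98) / 2.54 = 3.9120 / 2.54 = 1.540.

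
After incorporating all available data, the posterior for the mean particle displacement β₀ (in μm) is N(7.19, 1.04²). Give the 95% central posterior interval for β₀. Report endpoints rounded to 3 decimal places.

[5.152, 9.228]

The posterior is symmetric, so the 95% equal-tailed interval is β₀ = 7.19 ± z·1.04 with z = 1.960.
Half-width: 1.960 × 1.04 = 2.038.
7.19 − 2.038 = 5.152; 7.19 + 2.038 = 9.228.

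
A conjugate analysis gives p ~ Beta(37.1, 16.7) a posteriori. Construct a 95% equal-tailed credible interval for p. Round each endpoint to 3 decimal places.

Posterior: Beta(37.1, 16.7).
Equal-tailed 95% interval: the 0.025 and 0.975 quantiles of Beta(37.1, 16.7).
Posterior mean ≈ 0.690, SD ≈ 0.062; a Normal approximation gives roughly [0.567, 0.812].
Exact: F⁻¹(0.025) = 0.561; F⁻¹(0.975) = 0.805.

[0.561, 0.805]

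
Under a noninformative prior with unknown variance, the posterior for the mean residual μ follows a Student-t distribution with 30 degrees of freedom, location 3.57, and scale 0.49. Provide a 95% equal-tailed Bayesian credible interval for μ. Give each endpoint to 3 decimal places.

The t_30 distribution is symmetric; the 95% interval is 3.57 ± t·0.49 with t_{0.975,30} = 2.042.
Half-width: 2.042 × 0.49 = 1.001.
3.57 − 1.001 = 2.569; 3.57 + 1.001 = 4.571.

[2.569, 4.571]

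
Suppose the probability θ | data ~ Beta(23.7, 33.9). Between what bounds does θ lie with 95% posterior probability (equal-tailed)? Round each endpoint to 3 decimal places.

Posterior: Beta(23.7, 33.9).
Equal-tailed 95% interval: the 0.025 and 0.975 quantiles of Beta(23.7, 33.9).
Posterior mean ≈ 0.411, SD ≈ 0.064; a Normal approximation gives roughly [0.285, 0.537].
Exact: F⁻¹(0.025) = 0.289; F⁻¹(0.975) = 0.540.

[0.289, 0.540]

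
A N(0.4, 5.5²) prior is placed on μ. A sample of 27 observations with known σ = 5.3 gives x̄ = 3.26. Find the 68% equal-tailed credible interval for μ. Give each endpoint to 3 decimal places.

[2.168, 4.162]

Posterior precision = 1/5.5² + 27/5.3² = 0.0331 + 0.9612 = 0.9943, so posterior SD = 1.0029.
Posterior mean = (0.4/5.5² + 27·3.26/5.3²) / 0.9943 = 3.1649.
Interval: 3.1649 ± 0.994 × 1.0029 → [2.168, 4.162].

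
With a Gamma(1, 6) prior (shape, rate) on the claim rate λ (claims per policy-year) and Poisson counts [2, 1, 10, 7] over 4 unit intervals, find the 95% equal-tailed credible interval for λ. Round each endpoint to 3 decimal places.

[1.300, 3.089]

Posterior: Gamma(1+20, 6+4) = Gamma(21, 10) (shape, rate).
Equal-tailed 95% interval: Gamma(21, 10) quantiles at 0.025 and 0.975.
Posterior mean ≈ 2.100, SD ≈ 0.458; a Normal approximation gives roughly [1.202, 2.998].
Exact: lower = 1.300; upper = 3.089.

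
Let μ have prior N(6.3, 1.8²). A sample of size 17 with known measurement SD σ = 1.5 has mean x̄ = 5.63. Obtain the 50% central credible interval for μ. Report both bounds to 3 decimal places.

Posterior precision = 1/1.8² + 17/1.5² = 0.3086 + 7.5556 = 7.8642, so posterior SD = 0.3566.
Posterior mean = (6.3/1.8² + 17·5.63/1.5²) / 7.8642 = 5.6563.
Interval: 5.6563 ± 0.674 × 0.3566 → [5.416, 5.897].

[5.416, 5.897]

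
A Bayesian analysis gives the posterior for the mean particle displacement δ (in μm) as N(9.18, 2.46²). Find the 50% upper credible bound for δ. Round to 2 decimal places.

9.18

Need U with P(δ ≤ U) = 0.50: U = 9.18 + z_{0.5}·2.46.
z = 0.000; U = 9.18 + 0.000 × 2.46 = 9.18.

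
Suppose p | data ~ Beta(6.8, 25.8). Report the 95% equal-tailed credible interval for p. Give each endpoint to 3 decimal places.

Posterior: Beta(6.8, 25.8).
Equal-tailed 95% interval: the 0.025 and 0.975 quantiles of Beta(6.8, 25.8).
Posterior mean ≈ 0.209, SD ≈ 0.070; a Normal approximation gives roughly [0.071, 0.346].
Exact: F⁻¹(0.025) = 0.090; F⁻¹(0.975) = 0.361.

[0.090, 0.361]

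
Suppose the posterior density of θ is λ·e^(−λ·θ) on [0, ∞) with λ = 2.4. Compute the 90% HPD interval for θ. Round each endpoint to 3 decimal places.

[0.000, 0.959]

The exponential density is strictly decreasing on [0, ∞), so the HPD interval is anchored at 0: [0, q] with P(θ ≤ q) = 0.90.
q = −ln(1 − 0.90) / 2.4 = 2.3026 / 2.4 = 0.959.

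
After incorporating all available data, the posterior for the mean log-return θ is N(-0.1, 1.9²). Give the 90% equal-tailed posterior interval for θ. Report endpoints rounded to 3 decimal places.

[-3.225, 3.025]

The posterior is symmetric, so the 90% equal-tailed interval is θ = -0.1 ± z·1.9 with z = 1.645.
Half-width: 1.645 × 1.9 = 3.125.
-0.1 − 3.125 = -3.225; -0.1 + 3.125 = 3.025.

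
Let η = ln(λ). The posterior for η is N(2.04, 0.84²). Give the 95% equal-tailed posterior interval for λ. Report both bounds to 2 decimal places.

On the log scale the 95% interval is 2.04 ± 1.960 × 0.84 = [0.3936, 3.6864].
Exponentiate: [e^0.3936, e^3.6864] = [1.48, 39.90].

[1.48, 39.90]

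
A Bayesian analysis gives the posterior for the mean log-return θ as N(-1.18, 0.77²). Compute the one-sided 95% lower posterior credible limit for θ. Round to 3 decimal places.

Need L with P(θ ≥ L) = 0.95: L = -1.18 − z_{0.05}·0.77.
z = 1.645; L = -1.18 − 1.645 × 0.77 = -2.447.

-2.447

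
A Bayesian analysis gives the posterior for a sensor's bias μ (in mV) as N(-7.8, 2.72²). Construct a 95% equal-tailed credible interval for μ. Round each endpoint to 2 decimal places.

The posterior is symmetric, so the 95% equal-tailed interval is μ = -7.8 ± z·2.72 with z = 1.960.
Half-width: 1.960 × 2.72 = 5.33.
-7.8 − 5.33 = -13.13; -7.8 + 5.33 = -2.47.

[-13.13, -2.47]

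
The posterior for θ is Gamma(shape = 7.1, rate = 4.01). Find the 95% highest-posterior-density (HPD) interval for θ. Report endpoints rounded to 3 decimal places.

The posterior is unimodal and skewed, so the HPD interval has equal density at both endpoints and is the shortest 95% interval.
Solving f(0.601) = f(3.092) with F(3.092) − F(0.601) = 0.95 gives [0.601, 3.092].
For comparison, the equal-tailed interval is [0.718, 3.291]; the HPD is narrower and shifted toward the mode.

[0.601, 3.092]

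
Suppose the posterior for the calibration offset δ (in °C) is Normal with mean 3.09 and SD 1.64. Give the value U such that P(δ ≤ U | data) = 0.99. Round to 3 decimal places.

Need U with P(δ ≤ U) = 0.99: U = 3.09 + z_{0.01}·1.64.
z = 2.326; U = 3.09 + 2.326 × 1.64 = 6.905.

6.905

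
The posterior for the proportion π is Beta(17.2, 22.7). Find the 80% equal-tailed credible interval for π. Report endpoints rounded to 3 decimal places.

[0.332, 0.532]

Posterior: Beta(17.2, 22.7).
Equal-tailed 80% interval: the 0.1 and 0.9 quantiles of Beta(17.2, 22.7).
Posterior mean ≈ 0.431, SD ≈ 0.077; a Normal approximation gives roughly [0.332, 0.530].
Exact: F⁻¹(0.1) = 0.332; F⁻¹(0.9) = 0.532.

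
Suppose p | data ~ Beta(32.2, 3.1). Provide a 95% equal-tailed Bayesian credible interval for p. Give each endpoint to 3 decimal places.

Posterior: Beta(32.2, 3.1).
Equal-tailed 95% interval: the 0.025 and 0.975 quantiles of Beta(32.2, 3.1).
Posterior mean ≈ 0.912, SD ≈ 0.047; a Normal approximation gives roughly [0.820, 1.004].
Exact: F⁻¹(0.025) = 0.801; F⁻¹(0.975) = 0.980.

[0.801, 0.980]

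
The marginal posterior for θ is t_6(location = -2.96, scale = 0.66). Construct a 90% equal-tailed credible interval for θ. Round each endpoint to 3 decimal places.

[-4.242, -1.678]

The t_6 distribution is symmetric; the 90% interval is -2.96 ± t·0.66 with t_{0.95,6} = 1.943.
Half-width: 1.943 × 0.66 = 1.282.
-2.96 − 1.282 = -4.242; -2.96 + 1.282 = -1.678.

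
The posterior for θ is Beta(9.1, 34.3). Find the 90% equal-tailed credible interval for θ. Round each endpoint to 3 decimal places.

Posterior: Beta(9.1, 34.3).
Equal-tailed 90% interval: the 0.05 and 0.95 quantiles of Beta(9.1, 34.3).
Posterior mean ≈ 0.210, SD ≈ 0.061; a Normal approximation gives roughly [0.109, 0.310].
Exact: F⁻¹(0.05) = 0.117; F⁻¹(0.95) = 0.317.

[0.117, 0.317]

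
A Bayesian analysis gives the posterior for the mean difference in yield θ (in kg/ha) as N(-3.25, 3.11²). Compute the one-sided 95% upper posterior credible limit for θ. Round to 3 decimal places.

1.865

Need U with P(θ ≤ U) = 0.95: U = -3.25 + z_{0.05}·3.11.
z = 1.645; U = -3.25 + 1.645 × 3.11 = 1.865.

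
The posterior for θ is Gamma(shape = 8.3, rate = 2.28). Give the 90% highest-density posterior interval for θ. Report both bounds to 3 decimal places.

[1.613, 5.597]

The posterior is unimodal and skewed, so the HPD interval has equal density at both endpoints and is the shortest 90% interval.
Solving f(1.613) = f(5.597) with F(5.597) − F(1.613) = 0.90 gives [1.613, 5.597].
For comparison, the equal-tailed interval is [1.839, 5.937]; the HPD is narrower and shifted toward the mode.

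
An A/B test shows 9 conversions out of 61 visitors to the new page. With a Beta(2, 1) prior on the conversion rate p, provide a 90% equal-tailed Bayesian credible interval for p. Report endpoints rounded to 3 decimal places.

Posterior: Beta(2+9, 1+52) = Beta(11, 53).
Equal-tailed 90% interval: the 0.05 and 0.95 quantiles of Beta(11, 53).
Posterior mean ≈ 0.172, SD ≈ 0.047; a Normal approximation gives roughly [0.095, 0.249].
Exact: F⁻¹(0.05) = 0.101; F⁻¹(0.95) = 0.254.

[0.101, 0.254]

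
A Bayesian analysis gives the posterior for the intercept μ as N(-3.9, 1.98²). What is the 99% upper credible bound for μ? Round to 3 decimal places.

Need U with P(μ ≤ U) = 0.99: U = -3.9 + z_{0.01}·1.98.
z = 2.326; U = -3.9 + 2.326 × 1.98 = 0.706.

0.706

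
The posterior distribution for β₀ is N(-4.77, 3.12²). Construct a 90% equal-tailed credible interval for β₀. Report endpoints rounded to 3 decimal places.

[-9.902, 0.362]

The posterior is symmetric, so the 90% equal-tailed interval is β₀ = -4.77 ± z·3.12 with z = 1.645.
Half-width: 1.645 × 3.12 = 5.132.
-4.77 − 5.132 = -9.902; -4.77 + 5.132 = 0.362.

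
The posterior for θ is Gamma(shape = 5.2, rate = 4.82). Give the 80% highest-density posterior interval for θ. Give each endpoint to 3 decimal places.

The posterior is unimodal and skewed, so the HPD interval has equal density at both endpoints and is the shortest 80% interval.
Solving f(0.427) = f(1.551) with F(1.551) − F(0.427) = 0.80 gives [0.427, 1.551].
For comparison, the equal-tailed interval is [0.534, 1.712]; the HPD is narrower and shifted toward the mode.

[0.427, 1.551]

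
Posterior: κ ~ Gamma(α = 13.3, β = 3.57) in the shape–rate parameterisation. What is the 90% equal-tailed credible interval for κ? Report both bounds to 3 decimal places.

Posterior: Gamma(shape 13.3, rate 3.57).
Equal-tailed 90% interval: Gamma(13.3, 3.57) quantiles at 0.05 and 0.95.
Posterior mean ≈ 3.725, SD ≈ 1.022; a Normal approximation gives roughly [2.045, 5.406].
Exact: lower = 2.219; upper = 5.549.

[2.219, 5.549]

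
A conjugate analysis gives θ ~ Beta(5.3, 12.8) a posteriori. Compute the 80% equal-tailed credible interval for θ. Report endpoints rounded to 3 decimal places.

[0.163, 0.433]

Posterior: Beta(5.3, 12.8).
Equal-tailed 80% interval: the 0.1 and 0.9 quantiles of Beta(5.3, 12.8).
Posterior mean ≈ 0.293, SD ≈ 0.104; a Normal approximation gives roughly [0.159, 0.426].
Exact: F⁻¹(0.1) = 0.163; F⁻¹(0.9) = 0.433.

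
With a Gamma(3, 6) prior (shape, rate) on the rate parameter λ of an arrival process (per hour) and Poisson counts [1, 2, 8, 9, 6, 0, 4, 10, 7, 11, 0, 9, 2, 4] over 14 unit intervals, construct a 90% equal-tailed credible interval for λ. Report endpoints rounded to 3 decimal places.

Posterior: Gamma(3+73, 6+14) = Gamma(76, 20) (shape, rate).
Equal-tailed 90% interval: Gamma(76, 20) quantiles at 0.05 and 0.95.
Posterior mean ≈ 3.800, SD ≈ 0.436; a Normal approximation gives roughly [3.083, 4.517].
Exact: lower = 3.113; upper = 4.544.

[3.113, 4.544]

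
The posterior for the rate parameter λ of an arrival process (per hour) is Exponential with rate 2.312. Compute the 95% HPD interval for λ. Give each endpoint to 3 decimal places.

[0.000, 1.296]

The exponential density is strictly decreasing on [0, ∞), so the HPD interval is anchored at 0: [0, q] with P(λ ≤ q) = 0.95.
q = −ln(1 − 0.95) / 2.312 = 2.9957 / 2.312 = 1.296.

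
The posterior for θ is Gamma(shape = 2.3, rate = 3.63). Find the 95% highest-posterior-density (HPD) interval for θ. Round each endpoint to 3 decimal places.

The posterior is unimodal and skewed, so the HPD interval has equal density at both endpoints and is the shortest 95% interval.
Solving f(0.027) = f(1.451) with F(1.451) − F(0.027) = 0.95 gives [0.027, 1.451].
For comparison, the equal-tailed interval is [0.094, 1.676]; the HPD is narrower and shifted toward the mode.

[0.027, 1.451]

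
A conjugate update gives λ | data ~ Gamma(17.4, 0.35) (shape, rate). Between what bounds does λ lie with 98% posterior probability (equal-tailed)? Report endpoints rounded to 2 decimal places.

Posterior: Gamma(shape 17.4, rate 0.35).
Equal-tailed 98% interval: Gamma(17.4, 0.35) quantiles at 0.01 and 0.99.
Posterior mean ≈ 49.71, SD ≈ 11.92; a Normal approximation gives roughly [21.99, 77.44].
Exact: lower = 26.24; upper = 81.55.

[26.24, 81.55]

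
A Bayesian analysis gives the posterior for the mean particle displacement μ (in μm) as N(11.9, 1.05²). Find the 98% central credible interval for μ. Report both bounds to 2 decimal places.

The posterior is symmetric, so the 98% equal-tailed interval is μ = 11.9 ± z·1.05 with z = 2.326.
Half-width: 2.326 × 1.05 = 2.44.
11.9 − 2.44 = 9.46; 11.9 + 2.44 = 14.34.

[9.46, 14.34]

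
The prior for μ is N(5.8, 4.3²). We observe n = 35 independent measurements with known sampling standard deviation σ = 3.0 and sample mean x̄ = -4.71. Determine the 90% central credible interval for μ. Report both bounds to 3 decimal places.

Posterior precision = 1/4.3² + 35/3.0² = 0.0541 + 3.8889 = 3.9430, so posterior SD = 0.5036.
Posterior mean = (5.8/4.3² + 35·-4.71/3.0²) / 3.9430 = -4.5658.
Interval: -4.5658 ± 1.645 × 0.5036 → [-5.394, -3.737].

[-5.394, -3.737]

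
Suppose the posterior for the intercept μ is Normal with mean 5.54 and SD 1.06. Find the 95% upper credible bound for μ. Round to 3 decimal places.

Need U with P(μ ≤ U) = 0.95: U = 5.54 + z_{0.05}·1.06.
z = 1.645; U = 5.54 + 1.645 × 1.06 = 7.284.

7.284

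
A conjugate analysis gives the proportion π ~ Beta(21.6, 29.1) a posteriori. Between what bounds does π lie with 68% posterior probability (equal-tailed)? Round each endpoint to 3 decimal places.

Posterior: Beta(21.6, 29.1).
Equal-tailed 68% interval: the 0.16 and 0.84 quantiles of Beta(21.6, 29.1).
Posterior mean ≈ 0.426, SD ≈ 0.069; a Normal approximation gives roughly [0.358, 0.494].
Exact: F⁻¹(0.16) = 0.357; F⁻¹(0.84) = 0.495.

[0.357, 0.495]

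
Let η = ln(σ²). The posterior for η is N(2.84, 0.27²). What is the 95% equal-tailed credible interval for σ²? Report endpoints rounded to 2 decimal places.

[10.08, 29.05]

On the log scale the 95% interval is 2.84 ± 1.960 × 0.27 = [2.3108, 3.3692].
Exponentiate: [e^2.3108, e^3.3692] = [10.08, 29.05].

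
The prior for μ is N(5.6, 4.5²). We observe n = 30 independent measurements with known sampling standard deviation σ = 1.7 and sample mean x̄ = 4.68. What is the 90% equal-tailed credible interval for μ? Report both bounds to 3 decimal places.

[4.175, 5.194]

Posterior precision = 1/4.5² + 30/1.7² = 0.0494 + 10.3806 = 10.4300, so posterior SD = 0.3096.
Posterior mean = (5.6/4.5² + 30·4.68/1.7²) / 10.4300 = 4.6844.
Interval: 4.6844 ± 1.645 × 0.3096 → [4.175, 5.194].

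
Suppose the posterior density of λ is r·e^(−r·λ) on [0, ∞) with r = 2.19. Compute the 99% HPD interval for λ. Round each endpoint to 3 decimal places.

The exponential density is strictly decreasing on [0, ∞), so the HPD interval is anchored at 0: [0, q] with P(λ ≤ q) = 0.99.
q = −ln(1 − 0.99) / 2.19 = 4.6052 / 2.19 = 2.103.

[0.000, 2.103]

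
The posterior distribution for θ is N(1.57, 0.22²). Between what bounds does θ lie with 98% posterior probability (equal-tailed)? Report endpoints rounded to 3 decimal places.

The posterior is symmetric, so the 98% equal-tailed interval is θ = 1.57 ± z·0.22 with z = 2.326.
Half-width: 2.326 × 0.22 = 0.512.
1.57 − 0.512 = 1.058; 1.57 + 0.512 = 2.082.

[1.058, 2.082]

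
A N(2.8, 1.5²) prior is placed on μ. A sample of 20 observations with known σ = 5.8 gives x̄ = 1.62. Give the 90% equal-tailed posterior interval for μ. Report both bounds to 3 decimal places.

Posterior precision = 1/1.5² + 20/5.8² = 0.4444 + 0.5945 = 1.0390, so posterior SD = 0.9811.
Posterior mean = (2.8/1.5² + 20·1.62/5.8²) / 1.0390 = 2.1248.
Interval: 2.1248 ± 1.645 × 0.9811 → [0.511, 3.738].

[0.511, 3.738]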